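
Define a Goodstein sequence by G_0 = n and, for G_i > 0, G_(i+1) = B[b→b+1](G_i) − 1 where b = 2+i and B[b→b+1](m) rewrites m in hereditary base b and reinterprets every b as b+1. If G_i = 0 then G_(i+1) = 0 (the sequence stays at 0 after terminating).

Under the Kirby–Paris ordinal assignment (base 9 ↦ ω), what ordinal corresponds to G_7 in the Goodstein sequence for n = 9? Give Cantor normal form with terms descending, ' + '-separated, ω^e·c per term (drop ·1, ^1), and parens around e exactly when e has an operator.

ω^ω·3 + ω^3·3 + ω^2·3 + ω·2 + 6

G_0 = 9. HB_2(9) = 2^(2 + 1) + 1. Bump = 82. G_1 = 81.
G_1 = 81. HB_3(81) = 3^(3 + 1). Bump = 1024. G_2 = 1023.
G_2 = 1023. HB_4(1023) = 3·4^4 + 3·4^3 + 3·4^2 + 3·4 + 3. Bump = 9843. G_3 = 9842.
G_3 = 9842. HB_5(9842) = 3·5^5 + 3·5^3 + 3·5^2 + 3·5 + 2. Bump = 140744. G_4 = 140743.
G_4 = 140743. HB_6(140743) = 3·6^6 + 3·6^3 + 3·6^2 + 3·6 + 1. Bump = 2471827. G_5 = 2471826.
G_5 = 2471826. HB_7(2471826) = 3·7^7 + 3·7^3 + 3·7^2 + 3·7. Bump = 50333400. G_6 = 50333399.
G_6 = 50333399. HB_8(50333399) = 3·8^8 + 3·8^3 + 3·8^2 + 2·8 + 7. Bump = 1162263922. G_7 = 1162263921.
G_7 = 1162263921. HB_9(1162263921) = 3·9^9 + 3·9^3 + 3·9^2 + 2·9 + 6. Bump = 30000003326. G_8 = 30000003325.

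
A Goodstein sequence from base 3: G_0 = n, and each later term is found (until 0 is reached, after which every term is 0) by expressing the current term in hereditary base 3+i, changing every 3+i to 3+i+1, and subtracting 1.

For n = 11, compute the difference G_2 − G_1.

8

[0] 11 ≡ 3^2 + 2 (base 3). Lift 4: 18. −1: 17.
[1] 17 ≡ 4^2 + 1 (base 4). Lift 5: 26. −1: 25.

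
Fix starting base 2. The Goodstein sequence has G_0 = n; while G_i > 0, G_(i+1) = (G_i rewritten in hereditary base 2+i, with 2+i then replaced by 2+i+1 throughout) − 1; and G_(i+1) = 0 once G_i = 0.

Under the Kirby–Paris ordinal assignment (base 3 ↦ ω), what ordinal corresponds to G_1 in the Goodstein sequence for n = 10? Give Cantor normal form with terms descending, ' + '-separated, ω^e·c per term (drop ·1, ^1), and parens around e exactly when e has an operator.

ω^(ω + 1) + 2

10 —HB2→ 2^(2 + 1) + 2 —bump→ 3^(3 + 1) + 3 = 84 —(−1)→ 83
83 —HB3→ 3^(3 + 1) + 2 —bump→ 4^(4 + 1) + 2 = 1026 —(−1)→ 1025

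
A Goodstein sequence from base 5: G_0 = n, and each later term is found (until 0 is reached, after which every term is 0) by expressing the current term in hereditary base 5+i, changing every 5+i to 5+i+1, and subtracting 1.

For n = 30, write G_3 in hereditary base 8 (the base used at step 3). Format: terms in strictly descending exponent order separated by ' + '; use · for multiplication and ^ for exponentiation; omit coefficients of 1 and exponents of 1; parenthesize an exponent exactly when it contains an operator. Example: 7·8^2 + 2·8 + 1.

step 0: 30 = 5^2 + 5; sub 6 for 5: 6^2 + 6; = 42; G_1 = 42−1 = 41
step 1: 41 = 6^2 + 5; sub 7 for 6: 7^2 + 5; = 54; G_2 = 54−1 = 53
step 2: 53 = 7^2 + 4; sub 8 for 7: 8^2 + 4; = 68; G_3 = 68−1 = 67
step 3: 67 = 8^2 + 3; sub 9 for 8: 9^2 + 3; = 84; G_4 = 84−1 = 83

8^2 + 3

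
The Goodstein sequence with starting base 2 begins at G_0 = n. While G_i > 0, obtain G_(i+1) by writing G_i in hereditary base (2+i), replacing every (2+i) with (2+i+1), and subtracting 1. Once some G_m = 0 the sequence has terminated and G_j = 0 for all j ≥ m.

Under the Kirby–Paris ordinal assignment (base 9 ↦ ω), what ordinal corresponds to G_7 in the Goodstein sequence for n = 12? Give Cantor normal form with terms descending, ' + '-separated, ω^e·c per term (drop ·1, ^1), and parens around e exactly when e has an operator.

12 —HB2→ 2^(2 + 1) + 2^2 —bump→ 3^(3 + 1) + 3^3 = 108 —(−1)→ 107
107 —HB3→ 3^(3 + 1) + 2·3^2 + 2·3 + 2 —bump→ 4^(4 + 1) + 2·4^2 + 2·4 + 2 = 1066 —(−1)→ 1065
1065 —HB4→ 4^(4 + 1) + 2·4^2 + 2·4 + 1 —bump→ 5^(5 + 1) + 2·5^2 + 2·5 + 1 = 15686 —(−1)→ 15685
15685 —HB5→ 5^(5 + 1) + 2·5^2 + 2·5 —bump→ 6^(6 + 1) + 2·6^2 + 2·6 = 280020 —(−1)→ 280019
280019 —HB6→ 6^(6 + 1) + 2·6^2 + 6 + 5 —bump→ 7^(7 + 1) + 2·7^2 + 7 + 5 = 5764911 —(−1)→ 5764910
5764910 —HB7→ 7^(7 + 1) + 2·7^2 + 7 + 4 —bump→ 8^(8 + 1) + 2·8^2 + 8 + 4 = 134217868 —(−1)→ 134217867
134217867 —HB8→ 8^(8 + 1) + 2·8^2 + 8 + 3 —bump→ 9^(9 + 1) + 2·9^2 + 9 + 3 = 3486784575 —(−1)→ 3486784574

ω^(ω + 1) + ω^2·2 + ω + 2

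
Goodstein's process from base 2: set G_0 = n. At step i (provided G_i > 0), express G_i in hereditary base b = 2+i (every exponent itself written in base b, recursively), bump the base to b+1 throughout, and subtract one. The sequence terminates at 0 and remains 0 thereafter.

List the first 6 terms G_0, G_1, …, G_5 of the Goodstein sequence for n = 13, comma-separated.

13, 108, 1279, 16092, 280711, 5765998

(0) 13|_2 = 2^(2 + 1) + 2^2 + 1 ↦ 3^(3 + 1) + 3^3 + 1|_3 = 109 ⇒ 108
(1) 108|_3 = 3^(3 + 1) + 3^3 ↦ 4^(4 + 1) + 4^4|_4 = 1280 ⇒ 1279
(2) 1279|_4 = 4^(4 + 1) + 3·4^3 + 3·4^2 + 3·4 + 3 ↦ 5^(5 + 1) + 3·5^3 + 3·5^2 + 3·5 + 3|_5 = 16093 ⇒ 16092
(3) 16092|_5 = 5^(5 + 1) + 3·5^3 + 3·5^2 + 3·5 + 2 ↦ 6^(6 + 1) + 3·6^3 + 3·6^2 + 3·6 + 2|_6 = 280712 ⇒ 280711
(4) 280711|_6 = 6^(6 + 1) + 3·6^3 + 3·6^2 + 3·6 + 1 ↦ 7^(7 + 1) + 3·7^3 + 3·7^2 + 3·7 + 1|_7 = 5765999 ⇒ 5765998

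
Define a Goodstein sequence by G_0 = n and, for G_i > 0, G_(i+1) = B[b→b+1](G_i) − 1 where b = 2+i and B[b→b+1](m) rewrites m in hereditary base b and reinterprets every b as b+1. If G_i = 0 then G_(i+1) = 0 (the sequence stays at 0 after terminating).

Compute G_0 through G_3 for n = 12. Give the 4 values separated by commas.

12, 107, 1065, 15685

i=0: 12 = 2^(2 + 1) + 2^2 (b=2); 2→3: 3^(3 + 1) + 3^3 = 108; 108−1 = 107
i=1: 107 = 3^(3 + 1) + 2·3^2 + 2·3 + 2 (b=3); 3→4: 4^(4 + 1) + 2·4^2 + 2·4 + 2 = 1066; 1066−1 = 1065
i=2: 1065 = 4^(4 + 1) + 2·4^2 + 2·4 + 1 (b=4); 4→5: 5^(5 + 1) + 2·5^2 + 2·5 + 1 = 15686; 15686−1 = 15685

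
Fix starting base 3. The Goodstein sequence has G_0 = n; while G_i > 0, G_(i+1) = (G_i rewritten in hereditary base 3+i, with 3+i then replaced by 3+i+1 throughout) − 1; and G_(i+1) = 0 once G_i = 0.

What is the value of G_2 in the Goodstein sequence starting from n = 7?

9

(0) 7|_3 = 2·3 + 1 ↦ 2·4 + 1|_4 = 9 ⇒ 8
(1) 8|_4 = 2·4 ↦ 2·5|_5 = 10 ⇒ 9
(2) 9|_5 = 5 + 4 ↦ 6 + 4|_6 = 10 ⇒ 9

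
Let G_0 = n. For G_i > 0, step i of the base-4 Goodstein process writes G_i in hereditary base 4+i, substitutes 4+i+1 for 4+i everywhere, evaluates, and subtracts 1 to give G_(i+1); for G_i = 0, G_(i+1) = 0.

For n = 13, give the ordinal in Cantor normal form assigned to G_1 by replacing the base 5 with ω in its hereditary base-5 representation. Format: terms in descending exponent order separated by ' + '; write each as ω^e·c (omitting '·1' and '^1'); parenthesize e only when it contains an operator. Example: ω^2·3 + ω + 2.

ω·3

i=0: 13 = 3·4 + 1 (b=4); 4→5: 3·5 + 1 = 16; 16−1 = 15
i=1: 15 = 3·5 (b=5); 5→6: 3·6 = 18; 18−1 = 17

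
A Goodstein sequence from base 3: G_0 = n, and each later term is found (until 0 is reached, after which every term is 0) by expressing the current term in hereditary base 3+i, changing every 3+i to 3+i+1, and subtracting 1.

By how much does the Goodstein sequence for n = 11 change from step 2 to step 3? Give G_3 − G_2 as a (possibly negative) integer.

G_0=11  [base 3] 3^2 + 2  →[3↦4]→  4^2 + 2 = 18  −1 ⇒ G_1=17
G_1=17  [base 4] 4^2 + 1  →[4↦5]→  5^2 + 1 = 26  −1 ⇒ G_2=25
G_2=25  [base 5] 5^2  →[5↦6]→  6^2 = 36  −1 ⇒ G_3=35

10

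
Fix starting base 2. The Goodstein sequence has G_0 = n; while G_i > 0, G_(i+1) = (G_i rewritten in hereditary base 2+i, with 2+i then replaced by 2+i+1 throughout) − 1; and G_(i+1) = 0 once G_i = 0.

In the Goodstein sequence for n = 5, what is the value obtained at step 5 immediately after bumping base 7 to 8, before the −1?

1752

i=0: 5 = 2^2 + 1 (b=2); 2→3: 3^3 + 1 = 28; 28−1 = 27
i=1: 27 = 3^3 (b=3); 3→4: 4^4 = 256; 256−1 = 255
i=2: 255 = 3·4^3 + 3·4^2 + 3·4 + 3 (b=4); 4→5: 3·5^3 + 3·5^2 + 3·5 + 3 = 468; 468−1 = 467
i=3: 467 = 3·5^3 + 3·5^2 + 3·5 + 2 (b=5); 5→6: 3·6^3 + 3·6^2 + 3·6 + 2 = 776; 776−1 = 775
i=4: 775 = 3·6^3 + 3·6^2 + 3·6 + 1 (b=6); 6→7: 3·7^3 + 3·7^2 + 3·7 + 1 = 1198; 1198−1 = 1197
i=5: 1197 = 3·7^3 + 3·7^2 + 3·7 (b=7); 7→8: 3·8^3 + 3·8^2 + 3·8 = 1752; 1752−1 = 1751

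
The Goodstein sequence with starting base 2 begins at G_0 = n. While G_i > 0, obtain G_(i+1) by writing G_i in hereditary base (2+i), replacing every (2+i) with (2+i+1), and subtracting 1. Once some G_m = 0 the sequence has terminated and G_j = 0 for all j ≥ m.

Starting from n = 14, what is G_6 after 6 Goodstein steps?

134404971

base 2: 14 = 2^(2 + 1) + 2^2 + 2; at 3: 3^(3 + 1) + 3^3 + 3 = 111; next = 110
base 3: 110 = 3^(3 + 1) + 3^3 + 2; at 4: 4^(4 + 1) + 4^4 + 2 = 1282; next = 1281
base 4: 1281 = 4^(4 + 1) + 4^4 + 1; at 5: 5^(5 + 1) + 5^5 + 1 = 18751; next = 18750
base 5: 18750 = 5^(5 + 1) + 5^5; at 6: 6^(6 + 1) + 6^6 = 326592; next = 326591
base 6: 326591 = 6^(6 + 1) + 5·6^5 + 5·6^4 + 5·6^3 + 5·6^2 + 5·6 + 5; at 7: 7^(7 + 1) + 5·7^5 + 5·7^4 + 5·7^3 + 5·7^2 + 5·7 + 5 = 5862841; next = 5862840
base 7: 5862840 = 7^(7 + 1) + 5·7^5 + 5·7^4 + 5·7^3 + 5·7^2 + 5·7 + 4; at 8: 8^(8 + 1) + 5·8^5 + 5·8^4 + 5·8^3 + 5·8^2 + 5·8 + 4 = 134404972; next = 134404971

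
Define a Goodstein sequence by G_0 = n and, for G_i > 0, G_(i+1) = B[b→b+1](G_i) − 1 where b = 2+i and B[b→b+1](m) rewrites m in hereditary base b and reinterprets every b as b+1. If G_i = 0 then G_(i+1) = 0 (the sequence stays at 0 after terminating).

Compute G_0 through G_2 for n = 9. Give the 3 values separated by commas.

(0) 9|_2 = 2^(2 + 1) + 1 ↦ 3^(3 + 1) + 1|_3 = 82 ⇒ 81
(1) 81|_3 = 3^(3 + 1) ↦ 4^(4 + 1)|_4 = 1024 ⇒ 1023

9, 81, 1023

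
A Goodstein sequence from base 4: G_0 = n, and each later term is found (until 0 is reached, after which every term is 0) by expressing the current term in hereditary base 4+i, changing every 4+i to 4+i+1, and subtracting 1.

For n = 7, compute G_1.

7

step 0: 7 = 4 + 3; sub 5 for 4: 5 + 3; = 8; G_1 = 8−1 = 7
step 1: 7 = 5 + 2; sub 6 for 5: 6 + 2; = 8; G_2 = 8−1 = 7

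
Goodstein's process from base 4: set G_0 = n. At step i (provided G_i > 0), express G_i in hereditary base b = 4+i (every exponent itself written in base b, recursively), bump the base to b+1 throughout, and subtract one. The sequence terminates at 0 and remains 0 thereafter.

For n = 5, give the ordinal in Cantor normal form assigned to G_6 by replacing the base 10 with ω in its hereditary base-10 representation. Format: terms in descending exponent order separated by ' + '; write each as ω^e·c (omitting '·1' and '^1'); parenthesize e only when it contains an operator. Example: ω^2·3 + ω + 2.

1

[0] 5 ≡ 4 + 1 (base 4). Lift 5: 6. −1: 5.
[1] 5 ≡ 5 (base 5). Lift 6: 6. −1: 5.
[2] 5 ≡ 5 (base 6). Lift 7: 5. −1: 4.
[3] 4 ≡ 4 (base 7). Lift 8: 4. −1: 3.
[4] 3 ≡ 3 (base 8). Lift 9: 3. −1: 2.
[5] 2 ≡ 2 (base 9). Lift 10: 2. −1: 1.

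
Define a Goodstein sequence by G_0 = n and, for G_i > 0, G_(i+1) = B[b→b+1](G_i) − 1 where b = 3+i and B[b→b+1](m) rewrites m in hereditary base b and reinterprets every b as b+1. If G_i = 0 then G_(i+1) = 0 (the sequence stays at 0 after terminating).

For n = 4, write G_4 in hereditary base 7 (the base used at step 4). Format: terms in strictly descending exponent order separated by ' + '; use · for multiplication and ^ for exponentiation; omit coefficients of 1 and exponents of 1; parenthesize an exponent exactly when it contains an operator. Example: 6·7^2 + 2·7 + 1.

2

G_0 = 4. HB_3(4) = 3 + 1. Bump = 5. G_1 = 4.
G_1 = 4. HB_4(4) = 4. Bump = 5. G_2 = 4.
G_2 = 4. HB_5(4) = 4. Bump = 4. G_3 = 3.
G_3 = 3. HB_6(3) = 3. Bump = 3. G_4 = 2.
G_4 = 2. HB_7(2) = 2. Bump = 2. G_5 = 1.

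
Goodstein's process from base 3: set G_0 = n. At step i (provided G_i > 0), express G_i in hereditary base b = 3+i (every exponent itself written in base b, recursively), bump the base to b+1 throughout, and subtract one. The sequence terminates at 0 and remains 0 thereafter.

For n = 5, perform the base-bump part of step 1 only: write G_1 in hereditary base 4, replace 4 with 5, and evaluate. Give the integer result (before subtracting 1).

G_0=5  [base 3] 3 + 2  →[3↦4]→  4 + 2 = 6  −1 ⇒ G_1=5
G_1=5  [base 4] 4 + 1  →[4↦5]→  5 + 1 = 6  −1 ⇒ G_2=5

6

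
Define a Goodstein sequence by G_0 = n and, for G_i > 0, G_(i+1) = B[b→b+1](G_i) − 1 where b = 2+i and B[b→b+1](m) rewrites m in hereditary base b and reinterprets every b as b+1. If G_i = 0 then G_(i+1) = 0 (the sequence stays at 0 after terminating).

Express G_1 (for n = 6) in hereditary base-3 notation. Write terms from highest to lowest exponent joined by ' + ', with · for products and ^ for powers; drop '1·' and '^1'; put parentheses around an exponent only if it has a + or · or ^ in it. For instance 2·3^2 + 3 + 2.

3^3 + 2

[0] 6 ≡ 2^2 + 2 (base 2). Lift 3: 30. −1: 29.
[1] 29 ≡ 3^3 + 2 (base 3). Lift 4: 258. −1: 257.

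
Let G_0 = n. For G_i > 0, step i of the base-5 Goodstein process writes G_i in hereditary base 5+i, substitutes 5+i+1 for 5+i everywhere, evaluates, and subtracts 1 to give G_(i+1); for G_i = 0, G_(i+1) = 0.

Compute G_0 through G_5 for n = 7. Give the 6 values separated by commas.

7 —HB5→ 5 + 2 —bump→ 6 + 2 = 8 —(−1)→ 7
7 —HB6→ 6 + 1 —bump→ 7 + 1 = 8 —(−1)→ 7
7 —HB7→ 7 —bump→ 8 = 8 —(−1)→ 7
7 —HB8→ 7 —bump→ 7 = 7 —(−1)→ 6
6 —HB9→ 6 —bump→ 6 = 6 —(−1)→ 5

7, 7, 7, 7, 6, 5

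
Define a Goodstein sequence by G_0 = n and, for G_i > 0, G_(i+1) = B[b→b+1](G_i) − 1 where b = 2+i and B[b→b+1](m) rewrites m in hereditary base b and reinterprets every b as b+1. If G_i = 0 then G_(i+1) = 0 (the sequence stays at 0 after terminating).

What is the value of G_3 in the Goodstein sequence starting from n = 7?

G_0 = 7. HB_2(7) = 2^2 + 2 + 1. Bump = 31. G_1 = 30.
G_1 = 30. HB_3(30) = 3^3 + 3. Bump = 260. G_2 = 259.
G_2 = 259. HB_4(259) = 4^4 + 3. Bump = 3128. G_3 = 3127.
G_3 = 3127. HB_5(3127) = 5^5 + 2. Bump = 46658. G_4 = 46657.

3127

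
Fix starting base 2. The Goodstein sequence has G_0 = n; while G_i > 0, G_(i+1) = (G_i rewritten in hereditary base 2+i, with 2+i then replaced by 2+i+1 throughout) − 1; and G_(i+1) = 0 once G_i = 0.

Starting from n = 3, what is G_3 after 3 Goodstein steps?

2

base 2: 3 = 2 + 1; at 3: 3 + 1 = 4; next = 3
base 3: 3 = 3; at 4: 4 = 4; next = 3
base 4: 3 = 3; at 5: 3 = 3; next = 2
base 5: 2 = 2; at 6: 2 = 2; next = 1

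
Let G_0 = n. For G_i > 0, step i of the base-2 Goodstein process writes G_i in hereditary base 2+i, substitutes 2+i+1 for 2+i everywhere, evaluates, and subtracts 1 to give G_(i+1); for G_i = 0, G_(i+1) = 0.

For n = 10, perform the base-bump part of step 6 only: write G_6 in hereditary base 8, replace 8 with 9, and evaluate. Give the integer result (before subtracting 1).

i=0: 10 = 2^(2 + 1) + 2 (b=2); 2→3: 3^(3 + 1) + 3 = 84; 84−1 = 83
i=1: 83 = 3^(3 + 1) + 2 (b=3); 3→4: 4^(4 + 1) + 2 = 1026; 1026−1 = 1025
i=2: 1025 = 4^(4 + 1) + 1 (b=4); 4→5: 5^(5 + 1) + 1 = 15626; 15626−1 = 15625
i=3: 15625 = 5^(5 + 1) (b=5); 5→6: 6^(6 + 1) = 279936; 279936−1 = 279935
i=4: 279935 = 5·6^6 + 5·6^5 + 5·6^4 + 5·6^3 + 5·6^2 + 5·6 + 5 (b=6); 6→7: 5·7^7 + 5·7^5 + 5·7^4 + 5·7^3 + 5·7^2 + 5·7 + 5 = 4215755; 4215755−1 = 4215754
i=5: 4215754 = 5·7^7 + 5·7^5 + 5·7^4 + 5·7^3 + 5·7^2 + 5·7 + 4 (b=7); 7→8: 5·8^8 + 5·8^5 + 5·8^4 + 5·8^3 + 5·8^2 + 5·8 + 4 = 84073324; 84073324−1 = 84073323
i=6: 84073323 = 5·8^8 + 5·8^5 + 5·8^4 + 5·8^3 + 5·8^2 + 5·8 + 3 (b=8); 8→9: 5·9^9 + 5·9^5 + 5·9^4 + 5·9^3 + 5·9^2 + 5·9 + 3 = 1937434593; 1937434593−1 = 1937434592

1937434593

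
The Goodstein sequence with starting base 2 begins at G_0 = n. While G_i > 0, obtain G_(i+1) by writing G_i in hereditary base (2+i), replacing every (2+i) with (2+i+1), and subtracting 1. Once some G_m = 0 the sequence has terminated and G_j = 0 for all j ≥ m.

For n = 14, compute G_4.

(0) 14|_2 = 2^(2 + 1) + 2^2 + 2 ↦ 3^(3 + 1) + 3^3 + 3|_3 = 111 ⇒ 110
(1) 110|_3 = 3^(3 + 1) + 3^3 + 2 ↦ 4^(4 + 1) + 4^4 + 2|_4 = 1282 ⇒ 1281
(2) 1281|_4 = 4^(4 + 1) + 4^4 + 1 ↦ 5^(5 + 1) + 5^5 + 1|_5 = 18751 ⇒ 18750
(3) 18750|_5 = 5^(5 + 1) + 5^5 ↦ 6^(6 + 1) + 6^6|_6 = 326592 ⇒ 326591
(4) 326591|_6 = 6^(6 + 1) + 5·6^5 + 5·6^4 + 5·6^3 + 5·6^2 + 5·6 + 5 ↦ 7^(7 + 1) + 5·7^5 + 5·7^4 + 5·7^3 + 5·7^2 + 5·7 + 5|_7 = 5862841 ⇒ 5862840

326591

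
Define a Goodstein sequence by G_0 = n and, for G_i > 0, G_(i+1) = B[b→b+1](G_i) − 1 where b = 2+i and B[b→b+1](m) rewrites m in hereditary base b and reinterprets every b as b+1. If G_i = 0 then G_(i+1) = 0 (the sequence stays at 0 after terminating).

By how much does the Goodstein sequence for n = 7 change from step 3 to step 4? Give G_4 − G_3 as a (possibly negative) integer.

base 2: 7 = 2^2 + 2 + 1; at 3: 3^3 + 3 + 1 = 31; next = 30
base 3: 30 = 3^3 + 3; at 4: 4^4 + 4 = 260; next = 259
base 4: 259 = 4^4 + 3; at 5: 5^5 + 3 = 3128; next = 3127
base 5: 3127 = 5^5 + 2; at 6: 6^6 + 2 = 46658; next = 46657

43530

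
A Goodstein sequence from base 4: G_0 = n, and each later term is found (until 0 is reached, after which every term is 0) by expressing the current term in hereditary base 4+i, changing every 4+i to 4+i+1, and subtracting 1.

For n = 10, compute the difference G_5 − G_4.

0

10 —HB4→ 2·4 + 2 —bump→ 2·5 + 2 = 12 —(−1)→ 11
11 —HB5→ 2·5 + 1 —bump→ 2·6 + 1 = 13 —(−1)→ 12
12 —HB6→ 2·6 —bump→ 2·7 = 14 —(−1)→ 13
13 —HB7→ 7 + 6 —bump→ 8 + 6 = 14 —(−1)→ 13
13 —HB8→ 8 + 5 —bump→ 9 + 5 = 14 —(−1)→ 13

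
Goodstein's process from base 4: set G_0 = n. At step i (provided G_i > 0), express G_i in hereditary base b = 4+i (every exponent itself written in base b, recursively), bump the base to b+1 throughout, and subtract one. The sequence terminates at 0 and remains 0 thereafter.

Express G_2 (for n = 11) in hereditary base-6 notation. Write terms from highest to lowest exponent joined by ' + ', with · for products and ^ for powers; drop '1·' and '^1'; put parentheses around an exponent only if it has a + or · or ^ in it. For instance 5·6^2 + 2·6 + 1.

(0) 11|_4 = 2·4 + 3 ↦ 2·5 + 3|_5 = 13 ⇒ 12
(1) 12|_5 = 2·5 + 2 ↦ 2·6 + 2|_6 = 14 ⇒ 13

2·6 + 1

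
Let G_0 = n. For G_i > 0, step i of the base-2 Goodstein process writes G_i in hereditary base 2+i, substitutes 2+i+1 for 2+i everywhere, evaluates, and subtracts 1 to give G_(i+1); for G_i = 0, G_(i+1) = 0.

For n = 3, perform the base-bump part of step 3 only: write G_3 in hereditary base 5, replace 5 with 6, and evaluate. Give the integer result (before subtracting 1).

2

(0) 3|_2 = 2 + 1 ↦ 3 + 1|_3 = 4 ⇒ 3
(1) 3|_3 = 3 ↦ 4|_4 = 4 ⇒ 3
(2) 3|_4 = 3 ↦ 3|_5 = 3 ⇒ 2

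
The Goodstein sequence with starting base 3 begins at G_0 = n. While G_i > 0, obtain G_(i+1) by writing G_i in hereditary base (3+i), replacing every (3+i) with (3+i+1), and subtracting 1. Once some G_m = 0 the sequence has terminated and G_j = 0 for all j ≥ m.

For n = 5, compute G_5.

i=0: 5 = 3 + 2 (b=3); 3→4: 4 + 2 = 6; 6−1 = 5
i=1: 5 = 4 + 1 (b=4); 4→5: 5 + 1 = 6; 6−1 = 5
i=2: 5 = 5 (b=5); 5→6: 6 = 6; 6−1 = 5
i=3: 5 = 5 (b=6); 6→7: 5 = 5; 5−1 = 4
i=4: 4 = 4 (b=7); 7→8: 4 = 4; 4−1 = 3
i=5: 3 = 3 (b=8); 8→9: 3 = 3; 3−1 = 2

3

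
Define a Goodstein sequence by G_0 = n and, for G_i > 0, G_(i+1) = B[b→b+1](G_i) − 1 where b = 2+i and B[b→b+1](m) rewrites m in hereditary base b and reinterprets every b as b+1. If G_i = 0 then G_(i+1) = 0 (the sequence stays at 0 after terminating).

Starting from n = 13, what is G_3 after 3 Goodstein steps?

16092

base 2: 13 = 2^(2 + 1) + 2^2 + 1; at 3: 3^(3 + 1) + 3^3 + 1 = 109; next = 108
base 3: 108 = 3^(3 + 1) + 3^3; at 4: 4^(4 + 1) + 4^4 = 1280; next = 1279
base 4: 1279 = 4^(4 + 1) + 3·4^3 + 3·4^2 + 3·4 + 3; at 5: 5^(5 + 1) + 3·5^3 + 3·5^2 + 3·5 + 3 = 16093; next = 16092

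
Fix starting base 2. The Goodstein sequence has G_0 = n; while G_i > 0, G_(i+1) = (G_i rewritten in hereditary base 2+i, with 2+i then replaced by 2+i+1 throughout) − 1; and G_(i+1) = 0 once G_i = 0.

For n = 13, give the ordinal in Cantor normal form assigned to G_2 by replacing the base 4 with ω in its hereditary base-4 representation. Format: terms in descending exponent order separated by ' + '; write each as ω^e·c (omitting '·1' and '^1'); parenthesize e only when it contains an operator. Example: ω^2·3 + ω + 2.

G_0 = 13. HB_2(13) = 2^(2 + 1) + 2^2 + 1. Bump = 109. G_1 = 108.
G_1 = 108. HB_3(108) = 3^(3 + 1) + 3^3. Bump = 1280. G_2 = 1279.

ω^(ω + 1) + ω^3·3 + ω^2·3 + ω·3 + 3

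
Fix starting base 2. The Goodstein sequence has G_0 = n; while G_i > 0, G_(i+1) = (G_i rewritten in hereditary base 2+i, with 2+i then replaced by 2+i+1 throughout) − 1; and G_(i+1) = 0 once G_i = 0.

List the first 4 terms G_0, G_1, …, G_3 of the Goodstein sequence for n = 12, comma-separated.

i=0: 12 = 2^(2 + 1) + 2^2 (b=2); 2→3: 3^(3 + 1) + 3^3 = 108; 108−1 = 107
i=1: 107 = 3^(3 + 1) + 2·3^2 + 2·3 + 2 (b=3); 3→4: 4^(4 + 1) + 2·4^2 + 2·4 + 2 = 1066; 1066−1 = 1065
i=2: 1065 = 4^(4 + 1) + 2·4^2 + 2·4 + 1 (b=4); 4→5: 5^(5 + 1) + 2·5^2 + 2·5 + 1 = 15686; 15686−1 = 15685

12, 107, 1065, 15685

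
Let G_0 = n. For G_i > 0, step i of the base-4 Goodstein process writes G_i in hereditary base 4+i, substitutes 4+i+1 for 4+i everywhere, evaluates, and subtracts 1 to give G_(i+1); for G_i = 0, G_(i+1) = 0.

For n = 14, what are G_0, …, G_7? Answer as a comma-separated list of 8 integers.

14, 16, 18, 20, 21, 22, 23, 24

G_0 = 14. HB_4(14) = 3·4 + 2. Bump = 17. G_1 = 16.
G_1 = 16. HB_5(16) = 3·5 + 1. Bump = 19. G_2 = 18.
G_2 = 18. HB_6(18) = 3·6. Bump = 21. G_3 = 20.
G_3 = 20. HB_7(20) = 2·7 + 6. Bump = 22. G_4 = 21.
G_4 = 21. HB_8(21) = 2·8 + 5. Bump = 23. G_5 = 22.
G_5 = 22. HB_9(22) = 2·9 + 4. Bump = 24. G_6 = 23.
G_6 = 23. HB_10(23) = 2·10 + 3. Bump = 25. G_7 = 24.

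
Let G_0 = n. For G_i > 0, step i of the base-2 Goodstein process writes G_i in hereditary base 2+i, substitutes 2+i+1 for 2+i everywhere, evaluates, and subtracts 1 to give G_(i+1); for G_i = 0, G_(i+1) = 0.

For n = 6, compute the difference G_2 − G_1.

(0) 6|_2 = 2^2 + 2 ↦ 3^3 + 3|_3 = 30 ⇒ 29
(1) 29|_3 = 3^3 + 2 ↦ 4^4 + 2|_4 = 258 ⇒ 257

228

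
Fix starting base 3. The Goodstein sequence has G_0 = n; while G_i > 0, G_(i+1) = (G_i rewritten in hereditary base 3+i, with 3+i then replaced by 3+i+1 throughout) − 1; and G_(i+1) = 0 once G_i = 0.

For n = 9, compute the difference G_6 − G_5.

1

(0) 9|_3 = 3^2 ↦ 4^2|_4 = 16 ⇒ 15
(1) 15|_4 = 3·4 + 3 ↦ 3·5 + 3|_5 = 18 ⇒ 17
(2) 17|_5 = 3·5 + 2 ↦ 3·6 + 2|_6 = 20 ⇒ 19
(3) 19|_6 = 3·6 + 1 ↦ 3·7 + 1|_7 = 22 ⇒ 21
(4) 21|_7 = 3·7 ↦ 3·8|_8 = 24 ⇒ 23
(5) 23|_8 = 2·8 + 7 ↦ 2·9 + 7|_9 = 25 ⇒ 24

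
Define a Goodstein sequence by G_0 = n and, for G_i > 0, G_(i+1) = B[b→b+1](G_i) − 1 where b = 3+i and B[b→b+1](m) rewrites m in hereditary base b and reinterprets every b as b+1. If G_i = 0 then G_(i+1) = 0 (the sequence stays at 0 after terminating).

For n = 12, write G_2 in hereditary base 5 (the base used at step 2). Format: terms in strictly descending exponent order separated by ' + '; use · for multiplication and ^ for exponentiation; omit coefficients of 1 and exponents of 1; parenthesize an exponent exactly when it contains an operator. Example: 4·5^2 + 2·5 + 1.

12 —HB3→ 3^2 + 3 —bump→ 4^2 + 4 = 20 —(−1)→ 19
19 —HB4→ 4^2 + 3 —bump→ 5^2 + 3 = 28 —(−1)→ 27
27 —HB5→ 5^2 + 2 —bump→ 6^2 + 2 = 38 —(−1)→ 37

5^2 + 2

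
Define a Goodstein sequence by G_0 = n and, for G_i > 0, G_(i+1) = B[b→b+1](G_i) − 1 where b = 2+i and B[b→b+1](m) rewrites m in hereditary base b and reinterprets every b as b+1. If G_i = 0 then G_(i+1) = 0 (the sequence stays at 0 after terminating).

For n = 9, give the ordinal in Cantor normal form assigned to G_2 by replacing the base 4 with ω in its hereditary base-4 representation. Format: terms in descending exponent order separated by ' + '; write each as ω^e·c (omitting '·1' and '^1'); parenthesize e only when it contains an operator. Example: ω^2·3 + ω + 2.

base 2: 9 = 2^(2 + 1) + 1; at 3: 3^(3 + 1) + 1 = 82; next = 81
base 3: 81 = 3^(3 + 1); at 4: 4^(4 + 1) = 1024; next = 1023
base 4: 1023 = 3·4^4 + 3·4^3 + 3·4^2 + 3·4 + 3; at 5: 3·5^5 + 3·5^3 + 3·5^2 + 3·5 + 3 = 9843; next = 9842

ω^ω·3 + ω^3·3 + ω^2·3 + ω·3 + 3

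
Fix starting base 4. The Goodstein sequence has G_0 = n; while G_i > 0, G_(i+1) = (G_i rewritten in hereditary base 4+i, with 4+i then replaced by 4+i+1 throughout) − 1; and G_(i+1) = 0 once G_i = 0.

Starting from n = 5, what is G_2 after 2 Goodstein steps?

i=0: 5 = 4 + 1 (b=4); 4→5: 5 + 1 = 6; 6−1 = 5
i=1: 5 = 5 (b=5); 5→6: 6 = 6; 6−1 = 5

5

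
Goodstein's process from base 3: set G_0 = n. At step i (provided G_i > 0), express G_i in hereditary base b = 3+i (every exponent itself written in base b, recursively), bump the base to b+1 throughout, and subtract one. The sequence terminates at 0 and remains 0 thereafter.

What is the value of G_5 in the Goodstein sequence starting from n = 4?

1

G_0=4  [base 3] 3 + 1  →[3↦4]→  4 + 1 = 5  −1 ⇒ G_1=4
G_1=4  [base 4] 4  →[4↦5]→  5 = 5  −1 ⇒ G_2=4
G_2=4  [base 5] 4  →[5↦6]→  4 = 4  −1 ⇒ G_3=3
G_3=3  [base 6] 3  →[6↦7]→  3 = 3  −1 ⇒ G_4=2
G_4=2  [base 7] 2  →[7↦8]→  2 = 2  −1 ⇒ G_5=1
G_5=1  [base 8] 1  →[8↦9]→  1 = 1  −1 ⇒ G_6=0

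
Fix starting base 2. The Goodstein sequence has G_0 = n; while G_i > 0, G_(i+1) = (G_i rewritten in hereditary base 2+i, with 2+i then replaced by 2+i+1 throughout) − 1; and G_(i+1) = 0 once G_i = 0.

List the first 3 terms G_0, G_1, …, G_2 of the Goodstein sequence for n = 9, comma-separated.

9 —HB2→ 2^(2 + 1) + 1 —bump→ 3^(3 + 1) + 1 = 82 —(−1)→ 81
81 —HB3→ 3^(3 + 1) —bump→ 4^(4 + 1) = 1024 —(−1)→ 1023

9, 81, 1023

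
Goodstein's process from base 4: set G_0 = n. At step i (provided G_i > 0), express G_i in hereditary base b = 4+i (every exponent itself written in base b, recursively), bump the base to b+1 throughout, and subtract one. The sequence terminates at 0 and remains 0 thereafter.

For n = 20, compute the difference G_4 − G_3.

14

G_0 = 20. HB_4(20) = 4^2 + 4. Bump = 30. G_1 = 29.
G_1 = 29. HB_5(29) = 5^2 + 4. Bump = 40. G_2 = 39.
G_2 = 39. HB_6(39) = 6^2 + 3. Bump = 52. G_3 = 51.
G_3 = 51. HB_7(51) = 7^2 + 2. Bump = 66. G_4 = 65.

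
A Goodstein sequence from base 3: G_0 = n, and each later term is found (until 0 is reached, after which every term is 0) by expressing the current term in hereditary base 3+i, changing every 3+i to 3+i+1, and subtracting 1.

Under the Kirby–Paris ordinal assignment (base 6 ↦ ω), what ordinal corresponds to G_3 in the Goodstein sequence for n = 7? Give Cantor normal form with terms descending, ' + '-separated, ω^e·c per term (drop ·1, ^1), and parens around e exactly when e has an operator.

ω + 3

G_0 = 7. HB_3(7) = 2·3 + 1. Bump = 9. G_1 = 8.
G_1 = 8. HB_4(8) = 2·4. Bump = 10. G_2 = 9.
G_2 = 9. HB_5(9) = 5 + 4. Bump = 10. G_3 = 9.
G_3 = 9. HB_6(9) = 6 + 3. Bump = 10. G_4 = 9.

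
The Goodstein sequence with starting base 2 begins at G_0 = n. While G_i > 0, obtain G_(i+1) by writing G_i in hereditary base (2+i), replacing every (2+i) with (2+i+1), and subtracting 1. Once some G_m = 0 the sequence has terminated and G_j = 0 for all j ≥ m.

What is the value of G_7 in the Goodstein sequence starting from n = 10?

1937434592

base 2: 10 = 2^(2 + 1) + 2; at 3: 3^(3 + 1) + 3 = 84; next = 83
base 3: 83 = 3^(3 + 1) + 2; at 4: 4^(4 + 1) + 2 = 1026; next = 1025
base 4: 1025 = 4^(4 + 1) + 1; at 5: 5^(5 + 1) + 1 = 15626; next = 15625
base 5: 15625 = 5^(5 + 1); at 6: 6^(6 + 1) = 279936; next = 279935
base 6: 279935 = 5·6^6 + 5·6^5 + 5·6^4 + 5·6^3 + 5·6^2 + 5·6 + 5; at 7: 5·7^7 + 5·7^5 + 5·7^4 + 5·7^3 + 5·7^2 + 5·7 + 5 = 4215755; next = 4215754
base 7: 4215754 = 5·7^7 + 5·7^5 + 5·7^4 + 5·7^3 + 5·7^2 + 5·7 + 4; at 8: 5·8^8 + 5·8^5 + 5·8^4 + 5·8^3 + 5·8^2 + 5·8 + 4 = 84073324; next = 84073323
base 8: 84073323 = 5·8^8 + 5·8^5 + 5·8^4 + 5·8^3 + 5·8^2 + 5·8 + 3; at 9: 5·9^9 + 5·9^5 + 5·9^4 + 5·9^3 + 5·9^2 + 5·9 + 3 = 1937434593; next = 1937434592
base 9: 1937434592 = 5·9^9 + 5·9^5 + 5·9^4 + 5·9^3 + 5·9^2 + 5·9 + 2; at 10: 5·10^10 + 5·10^5 + 5·10^4 + 5·10^3 + 5·10^2 + 5·10 + 2 = 50000555552; next = 50000555551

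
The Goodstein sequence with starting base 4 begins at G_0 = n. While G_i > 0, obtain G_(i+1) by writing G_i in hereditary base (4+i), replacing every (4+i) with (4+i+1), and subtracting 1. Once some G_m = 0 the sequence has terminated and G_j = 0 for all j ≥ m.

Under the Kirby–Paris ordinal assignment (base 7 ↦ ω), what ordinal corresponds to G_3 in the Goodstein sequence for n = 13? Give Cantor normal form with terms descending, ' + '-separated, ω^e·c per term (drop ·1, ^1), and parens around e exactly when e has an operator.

ω·2 + 4

G_0=13  [base 4] 3·4 + 1  →[4↦5]→  3·5 + 1 = 16  −1 ⇒ G_1=15
G_1=15  [base 5] 3·5  →[5↦6]→  3·6 = 18  −1 ⇒ G_2=17
G_2=17  [base 6] 2·6 + 5  →[6↦7]→  2·7 + 5 = 19  −1 ⇒ G_3=18
G_3=18  [base 7] 2·7 + 4  →[7↦8]→  2·8 + 4 = 20  −1 ⇒ G_4=19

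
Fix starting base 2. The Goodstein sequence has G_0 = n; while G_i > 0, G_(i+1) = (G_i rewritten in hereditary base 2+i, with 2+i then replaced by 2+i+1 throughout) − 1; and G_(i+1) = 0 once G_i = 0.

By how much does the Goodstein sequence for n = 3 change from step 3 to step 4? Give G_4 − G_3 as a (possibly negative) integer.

step 0: 3 = 2 + 1; sub 3 for 2: 3 + 1; = 4; G_1 = 4−1 = 3
step 1: 3 = 3; sub 4 for 3: 4; = 4; G_2 = 4−1 = 3
step 2: 3 = 3; sub 5 for 4: 3; = 3; G_3 = 3−1 = 2
step 3: 2 = 2; sub 6 for 5: 2; = 2; G_4 = 2−1 = 1

-1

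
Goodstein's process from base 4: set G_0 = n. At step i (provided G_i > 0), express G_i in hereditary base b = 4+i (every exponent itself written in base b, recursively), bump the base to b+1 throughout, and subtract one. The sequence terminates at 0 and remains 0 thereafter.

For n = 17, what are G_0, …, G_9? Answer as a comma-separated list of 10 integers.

G_0=17  [base 4] 4^2 + 1  →[4↦5]→  5^2 + 1 = 26  −1 ⇒ G_1=25
G_1=25  [base 5] 5^2  →[5↦6]→  6^2 = 36  −1 ⇒ G_2=35
G_2=35  [base 6] 5·6 + 5  →[6↦7]→  5·7 + 5 = 40  −1 ⇒ G_3=39
G_3=39  [base 7] 5·7 + 4  →[7↦8]→  5·8 + 4 = 44  −1 ⇒ G_4=43
G_4=43  [base 8] 5·8 + 3  →[8↦9]→  5·9 + 3 = 48  −1 ⇒ G_5=47
G_5=47  [base 9] 5·9 + 2  →[9↦10]→  5·10 + 2 = 52  −1 ⇒ G_6=51
G_6=51  [base 10] 5·10 + 1  →[10↦11]→  5·11 + 1 = 56  −1 ⇒ G_7=55
G_7=55  [base 11] 5·11  →[11↦12]→  5·12 = 60  −1 ⇒ G_8=59
G_8=59  [base 12] 4·12 + 11  →[12↦13]→  4·13 + 11 = 63  −1 ⇒ G_9=62

17, 25, 35, 39, 43, 47, 51, 55, 59, 62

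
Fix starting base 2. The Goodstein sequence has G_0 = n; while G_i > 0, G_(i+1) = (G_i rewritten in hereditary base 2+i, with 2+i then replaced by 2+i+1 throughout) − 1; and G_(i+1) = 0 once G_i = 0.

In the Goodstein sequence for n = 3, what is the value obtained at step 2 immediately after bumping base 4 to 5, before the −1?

3 —HB2→ 2 + 1 —bump→ 3 + 1 = 4 —(−1)→ 3
3 —HB3→ 3 —bump→ 4 = 4 —(−1)→ 3
3 —HB4→ 3 —bump→ 3 = 3 —(−1)→ 2

3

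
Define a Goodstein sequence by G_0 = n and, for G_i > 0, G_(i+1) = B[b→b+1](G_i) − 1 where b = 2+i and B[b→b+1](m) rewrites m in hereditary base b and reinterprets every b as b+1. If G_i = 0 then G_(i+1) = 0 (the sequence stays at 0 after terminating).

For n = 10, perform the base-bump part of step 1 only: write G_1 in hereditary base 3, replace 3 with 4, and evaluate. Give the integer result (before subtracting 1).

1026

G_0=10  [base 2] 2^(2 + 1) + 2  →[2↦3]→  3^(3 + 1) + 3 = 84  −1 ⇒ G_1=83
G_1=83  [base 3] 3^(3 + 1) + 2  →[3↦4]→  4^(4 + 1) + 2 = 1026  −1 ⇒ G_2=1025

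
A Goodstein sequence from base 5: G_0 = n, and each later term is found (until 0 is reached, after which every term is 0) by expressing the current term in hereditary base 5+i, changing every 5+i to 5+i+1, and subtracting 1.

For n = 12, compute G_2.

G_0 = 12. HB_5(12) = 2·5 + 2. Bump = 14. G_1 = 13.
G_1 = 13. HB_6(13) = 2·6 + 1. Bump = 15. G_2 = 14.
G_2 = 14. HB_7(14) = 2·7. Bump = 16. G_3 = 15.

14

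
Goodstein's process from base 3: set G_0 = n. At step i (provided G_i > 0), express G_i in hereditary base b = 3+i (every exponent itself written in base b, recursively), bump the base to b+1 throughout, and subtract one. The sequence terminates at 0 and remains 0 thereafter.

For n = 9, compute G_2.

i=0: 9 = 3^2 (b=3); 3→4: 4^2 = 16; 16−1 = 15
i=1: 15 = 3·4 + 3 (b=4); 4→5: 3·5 + 3 = 18; 18−1 = 17

17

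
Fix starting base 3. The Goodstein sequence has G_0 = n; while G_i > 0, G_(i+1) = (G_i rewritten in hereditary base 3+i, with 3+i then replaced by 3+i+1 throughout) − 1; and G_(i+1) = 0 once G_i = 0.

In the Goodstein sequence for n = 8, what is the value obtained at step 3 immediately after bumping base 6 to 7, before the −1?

G_0 = 8. HB_3(8) = 2·3 + 2. Bump = 10. G_1 = 9.
G_1 = 9. HB_4(9) = 2·4 + 1. Bump = 11. G_2 = 10.
G_2 = 10. HB_5(10) = 2·5. Bump = 12. G_3 = 11.
G_3 = 11. HB_6(11) = 6 + 5. Bump = 12. G_4 = 11.

12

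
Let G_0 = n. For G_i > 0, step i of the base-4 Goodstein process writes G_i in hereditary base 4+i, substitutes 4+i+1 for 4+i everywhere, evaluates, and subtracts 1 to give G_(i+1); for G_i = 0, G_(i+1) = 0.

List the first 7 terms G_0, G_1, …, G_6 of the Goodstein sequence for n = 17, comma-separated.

step 0: 17 = 4^2 + 1; sub 5 for 4: 5^2 + 1; = 26; G_1 = 26−1 = 25
step 1: 25 = 5^2; sub 6 for 5: 6^2; = 36; G_2 = 36−1 = 35
step 2: 35 = 5·6 + 5; sub 7 for 6: 5·7 + 5; = 40; G_3 = 40−1 = 39
step 3: 39 = 5·7 + 4; sub 8 for 7: 5·8 + 4; = 44; G_4 = 44−1 = 43
step 4: 43 = 5·8 + 3; sub 9 for 8: 5·9 + 3; = 48; G_5 = 48−1 = 47
step 5: 47 = 5·9 + 2; sub 10 for 9: 5·10 + 2; = 52; G_6 = 52−1 = 51

17, 25, 35, 39, 43, 47, 51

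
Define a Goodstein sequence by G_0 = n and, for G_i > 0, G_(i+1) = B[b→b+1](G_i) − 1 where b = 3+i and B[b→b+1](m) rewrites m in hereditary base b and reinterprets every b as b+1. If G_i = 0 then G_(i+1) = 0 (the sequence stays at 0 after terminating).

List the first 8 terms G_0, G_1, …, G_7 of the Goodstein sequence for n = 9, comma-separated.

9, 15, 17, 19, 21, 23, 24, 25

step 0: 9 = 3^2; sub 4 for 3: 4^2; = 16; G_1 = 16−1 = 15
step 1: 15 = 3·4 + 3; sub 5 for 4: 3·5 + 3; = 18; G_2 = 18−1 = 17
step 2: 17 = 3·5 + 2; sub 6 for 5: 3·6 + 2; = 20; G_3 = 20−1 = 19
step 3: 19 = 3·6 + 1; sub 7 for 6: 3·7 + 1; = 22; G_4 = 22−1 = 21
step 4: 21 = 3·7; sub 8 for 7: 3·8; = 24; G_5 = 24−1 = 23
step 5: 23 = 2·8 + 7; sub 9 for 8: 2·9 + 7; = 25; G_6 = 25−1 = 24
step 6: 24 = 2·9 + 6; sub 10 for 9: 2·10 + 6; = 26; G_7 = 26−1 = 25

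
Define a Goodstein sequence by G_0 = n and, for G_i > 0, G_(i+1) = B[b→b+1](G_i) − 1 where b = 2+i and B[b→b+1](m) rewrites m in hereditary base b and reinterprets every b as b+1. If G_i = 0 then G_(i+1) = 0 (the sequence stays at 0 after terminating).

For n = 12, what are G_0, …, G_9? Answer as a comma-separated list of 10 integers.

12, 107, 1065, 15685, 280019, 5764910, 134217867, 3486784574, 100000000211, 3138428376974

i=0: 12 = 2^(2 + 1) + 2^2 (b=2); 2→3: 3^(3 + 1) + 3^3 = 108; 108−1 = 107
i=1: 107 = 3^(3 + 1) + 2·3^2 + 2·3 + 2 (b=3); 3→4: 4^(4 + 1) + 2·4^2 + 2·4 + 2 = 1066; 1066−1 = 1065
i=2: 1065 = 4^(4 + 1) + 2·4^2 + 2·4 + 1 (b=4); 4→5: 5^(5 + 1) + 2·5^2 + 2·5 + 1 = 15686; 15686−1 = 15685
i=3: 15685 = 5^(5 + 1) + 2·5^2 + 2·5 (b=5); 5→6: 6^(6 + 1) + 2·6^2 + 2·6 = 280020; 280020−1 = 280019
i=4: 280019 = 6^(6 + 1) + 2·6^2 + 6 + 5 (b=6); 6→7: 7^(7 + 1) + 2·7^2 + 7 + 5 = 5764911; 5764911−1 = 5764910
i=5: 5764910 = 7^(7 + 1) + 2·7^2 + 7 + 4 (b=7); 7→8: 8^(8 + 1) + 2·8^2 + 8 + 4 = 134217868; 134217868−1 = 134217867
i=6: 134217867 = 8^(8 + 1) + 2·8^2 + 8 + 3 (b=8); 8→9: 9^(9 + 1) + 2·9^2 + 9 + 3 = 3486784575; 3486784575−1 = 3486784574
i=7: 3486784574 = 9^(9 + 1) + 2·9^2 + 9 + 2 (b=9); 9→10: 10^(10 + 1) + 2·10^2 + 10 + 2 = 100000000212; 100000000212−1 = 100000000211
i=8: 100000000211 = 10^(10 + 1) + 2·10^2 + 10 + 1 (b=10); 10→11: 11^(11 + 1) + 2·11^2 + 11 + 1 = 3138428376975; 3138428376975−1 = 3138428376974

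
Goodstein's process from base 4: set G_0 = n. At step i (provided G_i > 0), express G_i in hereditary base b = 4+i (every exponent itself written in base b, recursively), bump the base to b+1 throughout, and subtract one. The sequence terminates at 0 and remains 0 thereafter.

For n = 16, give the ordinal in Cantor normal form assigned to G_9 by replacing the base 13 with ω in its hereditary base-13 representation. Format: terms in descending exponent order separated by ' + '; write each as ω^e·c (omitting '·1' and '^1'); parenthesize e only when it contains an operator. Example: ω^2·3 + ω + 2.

ω·3 + 6

base 4: 16 = 4^2; at 5: 5^2 = 25; next = 24
base 5: 24 = 4·5 + 4; at 6: 4·6 + 4 = 28; next = 27
base 6: 27 = 4·6 + 3; at 7: 4·7 + 3 = 31; next = 30
base 7: 30 = 4·7 + 2; at 8: 4·8 + 2 = 34; next = 33
base 8: 33 = 4·8 + 1; at 9: 4·9 + 1 = 37; next = 36
base 9: 36 = 4·9; at 10: 4·10 = 40; next = 39
base 10: 39 = 3·10 + 9; at 11: 3·11 + 9 = 42; next = 41
base 11: 41 = 3·11 + 8; at 12: 3·12 + 8 = 44; next = 43
base 12: 43 = 3·12 + 7; at 13: 3·13 + 7 = 46; next = 45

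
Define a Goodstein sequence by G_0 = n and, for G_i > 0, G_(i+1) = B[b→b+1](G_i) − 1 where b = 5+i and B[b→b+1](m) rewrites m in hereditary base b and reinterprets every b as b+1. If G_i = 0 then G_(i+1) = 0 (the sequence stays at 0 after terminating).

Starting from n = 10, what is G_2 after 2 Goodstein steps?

11

G_0 = 10. HB_5(10) = 2·5. Bump = 12. G_1 = 11.
G_1 = 11. HB_6(11) = 6 + 5. Bump = 12. G_2 = 11.
G_2 = 11. HB_7(11) = 7 + 4. Bump = 12. G_3 = 11.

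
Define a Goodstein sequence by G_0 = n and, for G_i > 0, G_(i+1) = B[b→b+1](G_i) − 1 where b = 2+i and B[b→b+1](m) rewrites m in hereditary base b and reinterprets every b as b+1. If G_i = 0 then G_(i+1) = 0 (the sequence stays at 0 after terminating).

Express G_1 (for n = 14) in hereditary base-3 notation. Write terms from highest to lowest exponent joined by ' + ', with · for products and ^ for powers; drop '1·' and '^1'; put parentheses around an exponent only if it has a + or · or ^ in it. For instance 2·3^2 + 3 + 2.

3^(3 + 1) + 3^3 + 2

[0] 14 ≡ 2^(2 + 1) + 2^2 + 2 (base 2). Lift 3: 111. −1: 110.
[1] 110 ≡ 3^(3 + 1) + 3^3 + 2 (base 3). Lift 4: 1282. −1: 1281.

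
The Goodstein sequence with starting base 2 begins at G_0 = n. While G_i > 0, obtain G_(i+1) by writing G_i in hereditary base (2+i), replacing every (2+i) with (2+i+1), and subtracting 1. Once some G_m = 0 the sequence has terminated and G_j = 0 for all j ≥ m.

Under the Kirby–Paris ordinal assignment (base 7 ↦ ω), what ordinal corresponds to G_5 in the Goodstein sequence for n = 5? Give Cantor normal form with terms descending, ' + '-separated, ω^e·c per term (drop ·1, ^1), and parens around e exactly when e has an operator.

ω^3·3 + ω^2·3 + ω·3

G_0 = 5. HB_2(5) = 2^2 + 1. Bump = 28. G_1 = 27.
G_1 = 27. HB_3(27) = 3^3. Bump = 256. G_2 = 255.
G_2 = 255. HB_4(255) = 3·4^3 + 3·4^2 + 3·4 + 3. Bump = 468. G_3 = 467.
G_3 = 467. HB_5(467) = 3·5^3 + 3·5^2 + 3·5 + 2. Bump = 776. G_4 = 775.
G_4 = 775. HB_6(775) = 3·6^3 + 3·6^2 + 3·6 + 1. Bump = 1198. G_5 = 1197.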